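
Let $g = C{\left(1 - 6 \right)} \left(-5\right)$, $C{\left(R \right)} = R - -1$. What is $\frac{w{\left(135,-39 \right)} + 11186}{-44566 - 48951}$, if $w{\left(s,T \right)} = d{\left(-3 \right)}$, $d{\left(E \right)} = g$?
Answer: $- \frac{11206}{93517} \approx -0.11983$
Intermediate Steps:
$C{\left(R \right)} = 1 + R$ ($C{\left(R \right)} = R + 1 = 1 + R$)
$g = 20$ ($g = \left(1 + \left(1 - 6\right)\right) \left(-5\right) = \left(1 - 5\right) \left(-5\right) = \left(-4\right) \left(-5\right) = 20$)
$d{\left(E \right)} = 20$
$w{\left(s,T \right)} = 20$
$\frac{w{\left(135,-39 \right)} + 11186}{-44566 - 48951} = \frac{20 + 11186}{-44566 - 48951} = \frac{11206}{-93517} = 11206 \left(- \frac{1}{93517}\right) = - \frac{11206}{93517}$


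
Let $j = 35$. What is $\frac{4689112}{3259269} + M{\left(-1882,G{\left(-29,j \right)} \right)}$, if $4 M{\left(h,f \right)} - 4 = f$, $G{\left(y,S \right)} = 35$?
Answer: $\frac{145867939}{13037076} \approx 11.189$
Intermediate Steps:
$M{\left(h,f \right)} = 1 + \frac{f}{4}$
$\frac{4689112}{3259269} + M{\left(-1882,G{\left(-29,j \right)} \right)} = \frac{4689112}{3259269} + \left(1 + \frac{1}{4} \cdot 35\right) = 4689112 \cdot \frac{1}{3259269} + \left(1 + \frac{35}{4}\right) = \frac{4689112}{3259269} + \frac{39}{4} = \frac{145867939}{13037076}$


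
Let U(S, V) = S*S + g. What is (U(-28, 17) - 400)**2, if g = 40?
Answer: 179776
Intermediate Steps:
U(S, V) = 40 + S**2 (U(S, V) = S*S + 40 = S**2 + 40 = 40 + S**2)
(U(-28, 17) - 400)**2 = ((40 + (-28)**2) - 400)**2 = ((40 + 784) - 400)**2 = (824 - 400)**2 = 424**2 = 179776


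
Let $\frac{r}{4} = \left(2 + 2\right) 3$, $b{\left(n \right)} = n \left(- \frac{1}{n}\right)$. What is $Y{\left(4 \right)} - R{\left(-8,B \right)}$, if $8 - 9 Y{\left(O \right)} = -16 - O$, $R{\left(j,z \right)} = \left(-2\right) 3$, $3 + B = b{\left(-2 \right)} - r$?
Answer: $\frac{82}{9} \approx 9.1111$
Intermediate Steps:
$b{\left(n \right)} = -1$
$r = 48$ ($r = 4 \left(2 + 2\right) 3 = 4 \cdot 4 \cdot 3 = 4 \cdot 12 = 48$)
$B = -52$ ($B = -3 - 49 = -52$)
$R{\left(j,z \right)} = -6$
$Y{\left(O \right)} = \frac{8}{3} + \frac{O}{9}$ ($Y{\left(O \right)} = \frac{8}{9} - \frac{-16 - O}{9} = \frac{8}{9} + \left(\frac{16}{9} + \frac{O}{9}\right) = \frac{8}{3} + \frac{O}{9}$)
$Y{\left(4 \right)} - R{\left(-8,B \right)} = \left(\frac{8}{3} + \frac{1}{9} \cdot 4\right) - -6 = \left(\frac{8}{3} + \frac{4}{9}\right) + 6 = \frac{28}{9} + 6 = \frac{82}{9}$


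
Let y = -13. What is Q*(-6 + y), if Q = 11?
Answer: -209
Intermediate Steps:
Q*(-6 + y) = 11*(-6 - 13) = 11*(-19) = -209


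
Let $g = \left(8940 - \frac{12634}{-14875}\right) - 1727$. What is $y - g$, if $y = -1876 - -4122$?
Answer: $- \frac{73896759}{14875} \approx -4967.9$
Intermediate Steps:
$g = \frac{107306009}{14875}$ ($g = \left(8940 - - \frac{12634}{14875}\right) - 1727 = \left(8940 + \frac{12634}{14875}\right) - 1727 = \frac{132995134}{14875} - 1727 = \frac{107306009}{14875} \approx 7213.9$)
$y = 2246$ ($y = -1876 + 4122 = 2246$)
$y - g = 2246 - \frac{107306009}{14875} = - \frac{73896759}{14875}$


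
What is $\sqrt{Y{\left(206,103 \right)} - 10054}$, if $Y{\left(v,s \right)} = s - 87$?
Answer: $i \sqrt{10038} \approx 100.19 i$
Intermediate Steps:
$Y{\left(v,s \right)} = -87 + s$ ($Y{\left(v,s \right)} = s - 87 = -87 + s$)
$\sqrt{Y{\left(206,103 \right)} - 10054} = \sqrt{\left(-87 + 103\right) - 10054} = \sqrt{16 - 10054} = \sqrt{-10038} = i \sqrt{10038}$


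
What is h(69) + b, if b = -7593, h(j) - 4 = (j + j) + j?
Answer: -7382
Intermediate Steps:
h(j) = 4 + 3*j (h(j) = 4 + ((j + j) + j) = 4 + (2*j + j) = 4 + 3*j)
h(69) + b = (4 + 3*69) - 7593 = (4 + 207) - 7593 = 211 - 7593 = -7382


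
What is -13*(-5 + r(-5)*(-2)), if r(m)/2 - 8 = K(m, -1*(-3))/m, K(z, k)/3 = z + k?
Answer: 2717/5 ≈ 543.40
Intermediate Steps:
K(z, k) = 3*k + 3*z (K(z, k) = 3*(z + k) = 3*(k + z) = 3*k + 3*z)
r(m) = 16 + 2*(9 + 3*m)/m (r(m) = 16 + 2*((3*(-1*(-3)) + 3*m)/m) = 16 + 2*((3*3 + 3*m)/m) = 16 + 2*((9 + 3*m)/m) = 16 + 2*(9 + 3*m)/m)
-13*(-5 + r(-5)*(-2)) = -13*(-5 + (22 + 18/(-5))*(-2)) = -13*(-5 + (22 + 18*(-⅕))*(-2)) = -13*(-5 + (22 - 18/5)*(-2)) = -13*(-5 + (92/5)*(-2)) = -13*(-5 - 184/5) = -13*(-209/5) = 2717/5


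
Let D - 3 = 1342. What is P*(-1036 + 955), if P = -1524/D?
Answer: 123444/1345 ≈ 91.780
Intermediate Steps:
D = 1345 (D = 3 + 1342 = 1345)
P = -1524/1345 ≈ -1.1331
P*(-1036 + 955) = -1524*(-1036 + 955)/1345 = -1524/1345*(-81) = 123444/1345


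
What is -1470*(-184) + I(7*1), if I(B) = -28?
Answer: 270452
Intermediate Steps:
-1470*(-184) + I(7*1) = -1470*(-184) - 28 = 270480 - 28 = 270452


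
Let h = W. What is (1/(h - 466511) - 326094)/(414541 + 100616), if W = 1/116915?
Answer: -17785862502535931/28097761900429548 ≈ -0.63300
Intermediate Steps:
W = 1/116915 ≈ 8.5532e-6
h = 1/116915 ≈ 8.5532e-6
(1/(h - 466511) - 326094)/(414541 + 100616) = (1/(1/116915 - 466511) - 326094)/(414541 + 100616) = (1/(-54542133564/116915) - 326094)/515157 = (-116915/54542133564 - 326094)*(1/515157) = -17785862502535931/54542133564*1/515157 = -17785862502535931/28097761900429548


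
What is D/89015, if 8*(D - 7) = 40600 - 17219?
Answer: 23437/712120 ≈ 0.032912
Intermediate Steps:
D = 23437/8 (D = 7 + (40600 - 17219)/8 = 7 + (1/8)*23381 = 7 + 23381/8 = 23437/8 ≈ 2929.6)
D/89015 = (23437/8)/89015 = (23437/8)*(1/89015) = 23437/712120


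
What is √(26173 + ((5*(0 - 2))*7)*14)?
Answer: √25193 ≈ 158.72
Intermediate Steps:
√(26173 + ((5*(0 - 2))*7)*14) = √(26173 + ((5*(-2))*7)*14) = √(26173 - 10*7*14) = √(26173 - 70*14) = √(26173 - 980) = √25193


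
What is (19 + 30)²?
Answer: 2401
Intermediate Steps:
(19 + 30)² = 49² = 2401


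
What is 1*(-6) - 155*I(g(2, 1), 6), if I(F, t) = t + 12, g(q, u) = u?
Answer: -2796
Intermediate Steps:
I(F, t) = 12 + t
1*(-6) - 155*I(g(2, 1), 6) = 1*(-6) - 155*(12 + 6) = -6 - 155*18 = -6 - 2790 = -2796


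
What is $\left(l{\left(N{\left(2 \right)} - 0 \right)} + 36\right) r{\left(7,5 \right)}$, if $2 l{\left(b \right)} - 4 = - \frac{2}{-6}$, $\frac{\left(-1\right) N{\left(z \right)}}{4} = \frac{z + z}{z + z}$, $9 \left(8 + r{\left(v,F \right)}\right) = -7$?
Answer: $- \frac{18091}{54} \approx -335.02$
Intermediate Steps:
$r{\left(v,F \right)} = - \frac{79}{9}$ ($r{\left(v,F \right)} = -8 + \frac{1}{9} \left(-7\right) = -8 - \frac{7}{9} = - \frac{79}{9}$)
$N{\left(z \right)} = -4$ ($N{\left(z \right)} = - 4 \frac{z + z}{z + z} = - 4 \frac{2 z}{2 z} = - 4 \cdot 2 z \frac{1}{2 z} = \left(-4\right) 1 = -4$)
$l{\left(b \right)} = \frac{13}{6}$ ($l{\left(b \right)} = 2 + \frac{\left(-2\right) \frac{1}{-6}}{2} = 2 + \frac{\left(-2\right) \left(- \frac{1}{6}\right)}{2} = 2 + \frac{1}{2} \cdot \frac{1}{3} = 2 + \frac{1}{6} = \frac{13}{6}$)
$\left(l{\left(N{\left(2 \right)} - 0 \right)} + 36\right) r{\left(7,5 \right)} = \left(\frac{13}{6} + 36\right) \left(- \frac{79}{9}\right) = \frac{229}{6} \left(- \frac{79}{9}\right) = - \frac{18091}{54}$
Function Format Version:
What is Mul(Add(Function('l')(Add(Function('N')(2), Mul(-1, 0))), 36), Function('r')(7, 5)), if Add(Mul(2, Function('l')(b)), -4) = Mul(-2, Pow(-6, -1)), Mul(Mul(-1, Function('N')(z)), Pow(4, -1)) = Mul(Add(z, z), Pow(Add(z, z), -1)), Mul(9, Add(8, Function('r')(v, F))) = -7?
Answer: Rational(-18091, 54) ≈ -335.02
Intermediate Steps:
Function('r')(v, F) = Rational(-79, 9) (Function('r')(v, F) = Add(-8, Mul(Rational(1, 9), -7)) = Add(-8, Rational(-7, 9)) = Rational(-79, 9))
Function('N')(z) = -4 (Function('N')(z) = Mul(-4, Mul(Add(z, z), Pow(Add(z, z), -1))) = Mul(-4, Mul(Mul(2, z), Pow(Mul(2, z), -1))) = Mul(-4, Mul(Mul(2, z), Mul(Rational(1, 2), Pow(z, -1)))) = Mul(-4, 1) = -4)
Function('l')(b) = Rational(13, 6) (Function('l')(b) = Add(2, Mul(Rational(1, 2), Mul(-2, Pow(-6, -1)))) = Add(2, Mul(Rational(1, 2), Mul(-2, Rational(-1, 6)))) = Add(2, Mul(Rational(1, 2), Rational(1, 3))) = Add(2, Rational(1, 6)) = Rational(13, 6))
Mul(Add(Function('l')(Add(Function('N')(2), Mul(-1, 0))), 36), Function('r')(7, 5)) = Mul(Add(Rational(13, 6), 36), Rational(-79, 9)) = Mul(Rational(229, 6), Rational(-79, 9)) = Rational(-18091, 54)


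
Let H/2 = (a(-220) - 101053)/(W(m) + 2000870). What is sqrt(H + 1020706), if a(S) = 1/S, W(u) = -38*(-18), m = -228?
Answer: sqrt(12369741575889708322565)/110085470 ≈ 1010.3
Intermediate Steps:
W(u) = 684
H = -22231661/220170940 (H = 2*((1/(-220) - 101053)/(684 + 2000870)) = 2*((-1/220 - 101053)/2001554) = 2*(-22231661/220*1/2001554) = 2*(-22231661/440341880) = -22231661/220170940 ≈ -0.10097)
sqrt(H + 1020706) = sqrt(-22231661/220170940 + 1020706) = sqrt(224729777251979/220170940) = sqrt(12369741575889708322565)/110085470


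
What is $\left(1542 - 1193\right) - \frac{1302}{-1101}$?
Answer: $\frac{128517}{367} \approx 350.18$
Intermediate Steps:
$\left(1542 - 1193\right) - \frac{1302}{-1101} = 349 - - \frac{434}{367} = 349 + \frac{434}{367} = \frac{128517}{367}$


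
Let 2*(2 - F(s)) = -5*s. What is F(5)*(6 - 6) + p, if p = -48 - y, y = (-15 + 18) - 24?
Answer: -27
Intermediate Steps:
y = -21 (y = 3 - 24 = -21)
F(s) = 2 + 5*s/2 (F(s) = 2 - (-5)*s/2 = 2 + 5*s/2)
p = -27 (p = -48 - 1*(-21) = -48 + 21 = -27)
F(5)*(6 - 6) + p = (2 + (5/2)*5)*(6 - 6) - 27 = (2 + 25/2)*0 - 27 = (29/2)*0 - 27 = 0 - 27 = -27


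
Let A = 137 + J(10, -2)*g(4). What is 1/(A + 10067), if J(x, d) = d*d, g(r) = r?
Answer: 1/10220 ≈ 9.7847e-5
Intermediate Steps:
J(x, d) = d²
A = 153 (A = 137 + (-2)²*4 = 137 + 4*4 = 137 + 16 = 153)
1/(A + 10067) = 1/(153 + 10067) = 1/10220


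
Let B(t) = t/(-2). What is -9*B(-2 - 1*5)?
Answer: -63/2 ≈ -31.500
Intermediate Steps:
B(t) = -t/2 (B(t) = t*(-½) = -t/2)
-9*B(-2 - 1*5) = -(-9)*(-2 - 1*5)/2 = -(-9)*(-2 - 5)/2 = -(-9)*(-7)/2 = -9*7/2 = -63/2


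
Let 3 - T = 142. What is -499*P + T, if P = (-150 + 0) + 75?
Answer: 37286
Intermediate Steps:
T = -139 (T = 3 - 1*142 = 3 - 142 = -139)
P = -75 (P = -150 + 75 = -75)
-499*P + T = -499*(-75) - 139 = 37425 - 139 = 37286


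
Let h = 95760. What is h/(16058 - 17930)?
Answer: -665/13 ≈ -51.154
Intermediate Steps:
h/(16058 - 17930) = 95760/(16058 - 17930) = 95760/(-1872) = 95760*(-1/1872) = -665/13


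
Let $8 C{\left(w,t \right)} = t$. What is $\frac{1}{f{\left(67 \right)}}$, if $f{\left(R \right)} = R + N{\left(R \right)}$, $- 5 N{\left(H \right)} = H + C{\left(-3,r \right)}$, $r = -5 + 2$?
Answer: $\frac{40}{2147} \approx 0.018631$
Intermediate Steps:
$r = -3$
$C{\left(w,t \right)} = \frac{t}{8}$
$N{\left(H \right)} = \frac{3}{40} - \frac{H}{5}$ ($N{\left(H \right)} = - \frac{H + \frac{1}{8} \left(-3\right)}{5} = - \frac{H - \frac{3}{8}}{5} = - \frac{- \frac{3}{8} + H}{5} = \frac{3}{40} - \frac{H}{5}$)
$f{\left(R \right)} = \frac{3}{40} + \frac{4 R}{5}$ ($f{\left(R \right)} = R - \left(- \frac{3}{40} + \frac{R}{5}\right) = \frac{3}{40} + \frac{4 R}{5}$)
$\frac{1}{f{\left(67 \right)}} = \frac{1}{\frac{3}{40} + \frac{4}{5} \cdot 67} = \frac{1}{\frac{3}{40} + \frac{268}{5}} = \frac{1}{\frac{2147}{40}} = \frac{40}{2147}$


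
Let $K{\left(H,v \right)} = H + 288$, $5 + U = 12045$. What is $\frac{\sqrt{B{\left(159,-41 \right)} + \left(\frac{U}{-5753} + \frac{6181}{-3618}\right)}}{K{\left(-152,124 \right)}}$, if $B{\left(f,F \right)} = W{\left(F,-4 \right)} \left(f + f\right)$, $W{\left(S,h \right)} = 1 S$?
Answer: $\frac{i \sqrt{627799463586310290}}{943584048} \approx 0.83971 i$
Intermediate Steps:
$U = 12040$ ($U = -5 + 12045 = 12040$)
$W{\left(S,h \right)} = S$
$B{\left(f,F \right)} = 2 F f$ ($B{\left(f,F \right)} = F \left(f + f\right) = F 2 f = 2 F f$)
$K{\left(H,v \right)} = 288 + H$
$\frac{\sqrt{B{\left(159,-41 \right)} + \left(\frac{U}{-5753} + \frac{6181}{-3618}\right)}}{K{\left(-152,124 \right)}} = \frac{\sqrt{2 \left(-41\right) 159 + \left(\frac{12040}{-5753} + \frac{6181}{-3618}\right)}}{288 - 152} = \frac{\sqrt{-13038 + \left(12040 \left(- \frac{1}{5753}\right) + 6181 \left(- \frac{1}{3618}\right)\right)}}{136} = \sqrt{-13038 - \frac{79120013}{20814354}} \cdot \frac{1}{136} = \sqrt{- \frac{271456667465}{20814354}} \cdot \frac{1}{136} = \frac{i \sqrt{627799463586310290}}{6938118} \cdot \frac{1}{136} = \frac{i \sqrt{627799463586310290}}{943584048}$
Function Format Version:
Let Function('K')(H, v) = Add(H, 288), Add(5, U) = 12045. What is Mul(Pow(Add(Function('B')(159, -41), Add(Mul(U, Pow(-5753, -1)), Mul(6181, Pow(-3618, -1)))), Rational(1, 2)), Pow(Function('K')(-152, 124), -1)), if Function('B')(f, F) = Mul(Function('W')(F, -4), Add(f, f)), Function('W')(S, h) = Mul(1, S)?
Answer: Mul(Rational(1, 943584048), I, Pow(627799463586310290, Rational(1, 2))) ≈ Mul(0.83971, I)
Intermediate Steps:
U = 12040 (U = Add(-5, 12045) = 12040)
Function('W')(S, h) = S
Function('B')(f, F) = Mul(2, F, f) (Function('B')(f, F) = Mul(F, Add(f, f)) = Mul(F, Mul(2, f)) = Mul(2, F, f))
Function('K')(H, v) = Add(288, H)
Mul(Pow(Add(Function('B')(159, -41), Add(Mul(U, Pow(-5753, -1)), Mul(6181, Pow(-3618, -1)))), Rational(1, 2)), Pow(Function('K')(-152, 124), -1)) = Mul(Pow(Add(Mul(2, -41, 159), Add(Mul(12040, Pow(-5753, -1)), Mul(6181, Pow(-3618, -1)))), Rational(1, 2)), Pow(Add(288, -152), -1)) = Mul(Pow(Add(-13038, Add(Mul(12040, Rational(-1, 5753)), Mul(6181, Rational(-1, 3618)))), Rational(1, 2)), Pow(136, -1)) = Mul(Pow(Add(-13038, Add(Rational(-12040, 5753), Rational(-6181, 3618))), Rational(1, 2)), Rational(1, 136)) = Mul(Pow(Add(-13038, Rational(-79120013, 20814354)), Rational(1, 2)), Rational(1, 136)) = Mul(Pow(Rational(-271456667465, 20814354), Rational(1, 2)), Rational(1, 136)) = Mul(Mul(Rational(1, 6938118), I, Pow(627799463586310290, Rational(1, 2))), Rational(1, 136)) = Mul(Rational(1, 943584048), I, Pow(627799463586310290, Rational(1, 2)))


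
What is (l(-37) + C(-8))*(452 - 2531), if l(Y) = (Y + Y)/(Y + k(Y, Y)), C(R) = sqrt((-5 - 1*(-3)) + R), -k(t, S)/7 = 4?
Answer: -153846/65 - 2079*I*sqrt(10) ≈ -2366.9 - 6574.4*I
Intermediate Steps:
k(t, S) = -28 (k(t, S) = -7*4 = -28)
C(R) = sqrt(-2 + R) (C(R) = sqrt((-5 + 3) + R) = sqrt(-2 + R))
l(Y) = 2*Y/(-28 + Y) (l(Y) = (Y + Y)/(Y - 28) = (2*Y)/(-28 + Y) = 2*Y/(-28 + Y))
(l(-37) + C(-8))*(452 - 2531) = (2*(-37)/(-28 - 37) + sqrt(-2 - 8))*(452 - 2531) = (2*(-37)/(-65) + sqrt(-10))*(-2079) = (2*(-37)*(-1/65) + I*sqrt(10))*(-2079) = (74/65 + I*sqrt(10))*(-2079) = -153846/65 - 2079*I*sqrt(10)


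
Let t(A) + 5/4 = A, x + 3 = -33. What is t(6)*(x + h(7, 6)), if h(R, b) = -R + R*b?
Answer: -19/4 ≈ -4.7500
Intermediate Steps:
x = -36 (x = -3 - 33 = -36)
t(A) = -5/4 + A
t(6)*(x + h(7, 6)) = (-5/4 + 6)*(-36 + 7*(-1 + 6)) = 19*(-36 + 7*5)/4 = 19*(-36 + 35)/4 = (19/4)*(-1) = -19/4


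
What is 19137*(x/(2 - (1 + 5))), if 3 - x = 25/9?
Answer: -6379/6 ≈ -1063.2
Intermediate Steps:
x = 2/9 (x = 3 - 25/9 = 2/9 ≈ 0.22222)
19137*(x/(2 - (1 + 5))) = 19137*(2/(9*(2 - (1 + 5)))) = 19137*(2/(9*(2 - 6))) = 19137*((2/9)/(-4)) = 19137*((2/9)*(-¼)) = 19137*(-1/18) = -6379/6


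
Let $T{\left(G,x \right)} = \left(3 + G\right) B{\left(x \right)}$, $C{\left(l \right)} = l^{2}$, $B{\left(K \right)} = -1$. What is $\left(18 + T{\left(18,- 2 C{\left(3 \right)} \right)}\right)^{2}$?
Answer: $9$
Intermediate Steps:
$T{\left(G,x \right)} = -3 - G$ ($T{\left(G,x \right)} = \left(3 + G\right) \left(-1\right) = -3 - G$)
$\left(18 + T{\left(18,- 2 C{\left(3 \right)} \right)}\right)^{2} = \left(18 - 21\right)^{2} = \left(-3\right)^{2} = 9$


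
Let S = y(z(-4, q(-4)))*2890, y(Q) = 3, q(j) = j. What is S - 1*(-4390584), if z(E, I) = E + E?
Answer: 4399254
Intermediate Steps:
z(E, I) = 2*E
S = 8670 (S = 3*2890 = 8670)
S - 1*(-4390584) = 8670 - 1*(-4390584) = 8670 + 4390584 = 4399254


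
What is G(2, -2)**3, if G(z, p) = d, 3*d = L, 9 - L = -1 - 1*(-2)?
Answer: 512/27 ≈ 18.963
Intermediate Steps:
L = 8 (L = 9 - (-1 - 1*(-2)) = 9 - (-1 + 2) = 9 - 1*1 = 9 - 1 = 8)
d = 8/3 (d = (1/3)*8 = 8/3 ≈ 2.6667)
G(z, p) = 8/3
G(2, -2)**3 = (8/3)**3 = 512/27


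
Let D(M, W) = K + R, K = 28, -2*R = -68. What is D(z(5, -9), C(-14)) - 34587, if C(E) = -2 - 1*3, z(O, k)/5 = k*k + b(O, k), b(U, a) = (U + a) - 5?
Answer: -34525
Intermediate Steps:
R = 34 (R = -½*(-68) = 34)
b(U, a) = -5 + U + a
z(O, k) = -25 + 5*O + 5*k + 5*k² (z(O, k) = 5*(k*k + (-5 + O + k)) = 5*(k² + (-5 + O + k)) = 5*(-5 + O + k + k²) = -25 + 5*O + 5*k + 5*k²)
C(E) = -5 (C(E) = -2 - 3 = -5)
D(M, W) = 62 (D(M, W) = 28 + 34 = 62)
D(z(5, -9), C(-14)) - 34587 = 62 - 34587 = -34525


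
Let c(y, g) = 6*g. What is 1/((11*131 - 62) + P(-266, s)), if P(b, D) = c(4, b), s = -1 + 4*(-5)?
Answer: -1/217 ≈ -0.0046083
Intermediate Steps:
s = -21 (s = -1 - 20 = -21)
P(b, D) = 6*b
1/((11*131 - 62) + P(-266, s)) = 1/((11*131 - 62) + 6*(-266)) = 1/((1441 - 62) - 1596) = 1/(1379 - 1596) = 1/(-217) = -1/217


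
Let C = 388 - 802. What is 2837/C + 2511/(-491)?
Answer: -2432521/203274 ≈ -11.967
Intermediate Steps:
C = -414
2837/C + 2511/(-491) = 2837/(-414) + 2511/(-491) = 2837*(-1/414) + 2511*(-1/491) = -2837/414 - 2511/491 = -2432521/203274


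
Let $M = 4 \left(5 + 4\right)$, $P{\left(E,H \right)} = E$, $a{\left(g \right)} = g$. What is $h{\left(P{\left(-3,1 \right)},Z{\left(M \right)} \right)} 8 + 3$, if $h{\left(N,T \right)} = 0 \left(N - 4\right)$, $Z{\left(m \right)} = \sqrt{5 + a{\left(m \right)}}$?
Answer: $3$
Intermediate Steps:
$M = 36$ ($M = 4 \cdot 9 = 36$)
$Z{\left(m \right)} = \sqrt{5 + m}$
$h{\left(N,T \right)} = 0$ ($h{\left(N,T \right)} = 0 \left(-4 + N\right) = 0$)
$h{\left(P{\left(-3,1 \right)},Z{\left(M \right)} \right)} 8 + 3 = 0 \cdot 8 + 3 = 0 + 3 = 3$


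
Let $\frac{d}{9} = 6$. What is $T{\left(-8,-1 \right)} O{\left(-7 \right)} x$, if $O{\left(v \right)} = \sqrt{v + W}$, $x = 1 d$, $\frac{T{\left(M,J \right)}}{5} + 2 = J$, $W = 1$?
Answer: $- 810 i \sqrt{6} \approx - 1984.1 i$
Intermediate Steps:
$d = 54$ ($d = 9 \cdot 6 = 54$)
$T{\left(M,J \right)} = -10 + 5 J$
$x = 54$ ($x = 1 \cdot 54 = 54$)
$O{\left(v \right)} = \sqrt{1 + v}$ ($O{\left(v \right)} = \sqrt{v + 1} = \sqrt{1 + v}$)
$T{\left(-8,-1 \right)} O{\left(-7 \right)} x = \left(-10 + 5 \left(-1\right)\right) \sqrt{1 - 7} \cdot 54 = \left(-10 - 5\right) \sqrt{-6} \cdot 54 = - 15 i \sqrt{6} \cdot 54 = - 810 i \sqrt{6}$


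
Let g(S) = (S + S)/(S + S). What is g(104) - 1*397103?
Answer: -397102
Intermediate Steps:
g(S) = 1 (g(S) = (2*S)/((2*S)) = (2*S)*(1/(2*S)) = 1)
g(104) - 1*397103 = 1 - 1*397103 = 1 - 397103 = -397102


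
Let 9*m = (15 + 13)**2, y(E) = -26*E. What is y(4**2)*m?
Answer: -326144/9 ≈ -36238.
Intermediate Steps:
m = 784/9 (m = (15 + 13)**2/9 = (1/9)*28**2 = (1/9)*784 = 784/9 ≈ 87.111)
y(4**2)*m = -26*4**2*(784/9) = -26*16*(784/9) = -416*784/9 = -326144/9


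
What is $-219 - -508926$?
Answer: $508707$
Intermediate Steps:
$-219 - -508926 = -219 + 508926 = 508707$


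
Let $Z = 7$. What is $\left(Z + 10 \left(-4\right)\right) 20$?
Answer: $-660$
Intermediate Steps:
$\left(Z + 10 \left(-4\right)\right) 20 = \left(7 + 10 \left(-4\right)\right) 20 = \left(7 - 40\right) 20 = \left(-33\right) 20 = -660$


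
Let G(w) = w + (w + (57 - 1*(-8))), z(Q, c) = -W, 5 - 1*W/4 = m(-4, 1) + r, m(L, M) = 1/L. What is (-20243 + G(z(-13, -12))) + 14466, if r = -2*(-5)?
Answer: -5674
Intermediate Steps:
r = 10
W = -19 (W = 20 - 4*(1/(-4) + 10) = 20 - 4*(-1/4 + 10) = 20 - 4*39/4 = 20 - 39 = -19)
z(Q, c) = 19 (z(Q, c) = -1*(-19) = 19)
G(w) = 65 + 2*w (G(w) = w + (w + (57 + 8)) = w + (w + 65) = w + (65 + w) = 65 + 2*w)
(-20243 + G(z(-13, -12))) + 14466 = (-20243 + (65 + 2*19)) + 14466 = (-20243 + (65 + 38)) + 14466 = (-20243 + 103) + 14466 = -20140 + 14466 = -5674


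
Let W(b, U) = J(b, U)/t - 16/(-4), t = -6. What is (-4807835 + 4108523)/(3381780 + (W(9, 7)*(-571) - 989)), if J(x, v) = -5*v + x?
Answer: -1048968/5064049 ≈ -0.20714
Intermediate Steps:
J(x, v) = x - 5*v
W(b, U) = 4 - b/6 + 5*U/6 (W(b, U) = (b - 5*U)/(-6) - 16/(-4) = (b - 5*U)*(-1/6) - 16*(-1/4) = (-b/6 + 5*U/6) + 4 = 4 - b/6 + 5*U/6)
(-4807835 + 4108523)/(3381780 + (W(9, 7)*(-571) - 989)) = (-4807835 + 4108523)/(3381780 + ((4 - 1/6*9 + (5/6)*7)*(-571) - 989)) = -699312/(3381780 + ((4 - 3/2 + 35/6)*(-571) - 989)) = -699312/(3381780 + ((25/3)*(-571) - 989)) = -699312/(3381780 + (-14275/3 - 989)) = -699312/(3381780 - 17242/3) = -699312/10128098/3 = -699312*3/10128098 = -1048968/5064049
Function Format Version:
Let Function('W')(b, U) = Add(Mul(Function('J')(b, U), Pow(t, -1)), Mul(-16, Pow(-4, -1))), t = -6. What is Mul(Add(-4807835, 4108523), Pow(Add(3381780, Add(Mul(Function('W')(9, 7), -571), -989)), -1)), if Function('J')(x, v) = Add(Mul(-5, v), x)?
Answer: Rational(-1048968, 5064049) ≈ -0.20714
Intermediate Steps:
Function('J')(x, v) = Add(x, Mul(-5, v))
Function('W')(b, U) = Add(4, Mul(Rational(-1, 6), b), Mul(Rational(5, 6), U)) (Function('W')(b, U) = Add(Mul(Add(b, Mul(-5, U)), Pow(-6, -1)), Mul(-16, Pow(-4, -1))) = Add(Mul(Add(b, Mul(-5, U)), Rational(-1, 6)), Mul(-16, Rational(-1, 4))) = Add(Add(Mul(Rational(-1, 6), b), Mul(Rational(5, 6), U)), 4) = Add(4, Mul(Rational(-1, 6), b), Mul(Rational(5, 6), U)))
Mul(Add(-4807835, 4108523), Pow(Add(3381780, Add(Mul(Function('W')(9, 7), -571), -989)), -1)) = Mul(Add(-4807835, 4108523), Pow(Add(3381780, Add(Mul(Add(4, Mul(Rational(-1, 6), 9), Mul(Rational(5, 6), 7)), -571), -989)), -1)) = Mul(-699312, Pow(Add(3381780, Add(Mul(Add(4, Rational(-3, 2), Rational(35, 6)), -571), -989)), -1)) = Mul(-699312, Pow(Add(3381780, Add(Mul(Rational(25, 3), -571), -989)), -1)) = Mul(-699312, Pow(Add(3381780, Add(Rational(-14275, 3), -989)), -1)) = Mul(-699312, Pow(Add(3381780, Rational(-17242, 3)), -1)) = Mul(-699312, Pow(Rational(10128098, 3), -1)) = Mul(-699312, Rational(3, 10128098)) = Rational(-1048968, 5064049)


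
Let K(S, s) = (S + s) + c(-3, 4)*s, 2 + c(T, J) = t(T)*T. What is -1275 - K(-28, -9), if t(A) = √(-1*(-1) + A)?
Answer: -1256 - 27*I*√2 ≈ -1256.0 - 38.184*I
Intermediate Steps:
t(A) = √(1 + A)
c(T, J) = -2 + T*√(1 + T) (c(T, J) = -2 + √(1 + T)*T = -2 + T*√(1 + T))
K(S, s) = S + s + s*(-2 - 3*I*√2) (K(S, s) = (S + s) + (-2 - 3*√(1 - 3))*s = (S + s) + (-2 - 3*I*√2)*s = (S + s) + s*(-2 - 3*I*√2) = S + s + s*(-2 - 3*I*√2))
-1275 - K(-28, -9) = -1275 - (-28 - 1*(-9) - 3*I*(-9)*√2) = -1275 - (-28 + 9 + 27*I*√2) = -1275 - (-19 + 27*I*√2) = -1275 + (19 - 27*I*√2) = -1256 - 27*I*√2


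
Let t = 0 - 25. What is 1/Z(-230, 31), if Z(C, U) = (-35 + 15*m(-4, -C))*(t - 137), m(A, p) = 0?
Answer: 1/5670 ≈ 0.00017637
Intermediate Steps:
t = -25
Z(C, U) = 5670 (Z(C, U) = (-35 + 15*0)*(-25 - 137) = (-35 + 0)*(-162) = -35*(-162) = 5670)
1/Z(-230, 31) = 1/5670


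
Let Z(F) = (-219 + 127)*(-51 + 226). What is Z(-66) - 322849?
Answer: -338949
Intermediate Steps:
Z(F) = -16100 (Z(F) = -92*175 = -16100)
Z(-66) - 322849 = -16100 - 322849 = -338949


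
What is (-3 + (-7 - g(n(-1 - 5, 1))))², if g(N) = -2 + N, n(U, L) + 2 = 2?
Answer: 64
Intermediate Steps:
n(U, L) = 0 (n(U, L) = -2 + 2 = 0)
(-3 + (-7 - g(n(-1 - 5, 1))))² = (-3 + (-7 - (-2 + 0)))² = (-3 + (-7 - 1*(-2)))² = (-3 + (-7 + 2))² = (-3 - 5)² = (-8)² = 64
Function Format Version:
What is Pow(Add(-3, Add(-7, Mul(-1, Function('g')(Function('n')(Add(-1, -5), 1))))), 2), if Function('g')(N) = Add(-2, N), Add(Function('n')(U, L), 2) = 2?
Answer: 64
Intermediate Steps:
Function('n')(U, L) = 0 (Function('n')(U, L) = Add(-2, 2) = 0)
Pow(Add(-3, Add(-7, Mul(-1, Function('g')(Function('n')(Add(-1, -5), 1))))), 2) = Pow(Add(-3, Add(-7, Mul(-1, Add(-2, 0)))), 2) = Pow(Add(-3, Add(-7, Mul(-1, -2))), 2) = Pow(Add(-3, Add(-7, 2)), 2) = Pow(Add(-3, -5), 2) = Pow(-8, 2) = 64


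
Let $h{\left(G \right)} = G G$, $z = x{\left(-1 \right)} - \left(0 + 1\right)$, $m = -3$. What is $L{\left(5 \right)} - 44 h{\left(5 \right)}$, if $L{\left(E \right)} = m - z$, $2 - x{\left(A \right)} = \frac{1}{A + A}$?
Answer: $- \frac{2209}{2} \approx -1104.5$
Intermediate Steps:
$x{\left(A \right)} = 2 - \frac{1}{2 A}$ ($x{\left(A \right)} = 2 - \frac{1}{A + A} = 2 - \frac{1}{2 A}$)
$z = \frac{3}{2}$ ($z = \left(2 - \frac{1}{2 \left(-1\right)}\right) - \left(0 + 1\right) = \left(2 - - \frac{1}{2}\right) - 1 = \left(2 + \frac{1}{2}\right) - 1 = \frac{5}{2} - 1 = \frac{3}{2} \approx 1.5$)
$h{\left(G \right)} = G^{2}$
$L{\left(E \right)} = - \frac{9}{2}$ ($L{\left(E \right)} = -3 - \frac{3}{2} = - \frac{9}{2}$)
$L{\left(5 \right)} - 44 h{\left(5 \right)} = - \frac{9}{2} - 44 \cdot 5^{2} = - \frac{9}{2} - 1100 = - \frac{2209}{2}$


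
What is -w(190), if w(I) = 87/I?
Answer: -87/190 ≈ -0.45789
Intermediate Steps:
-w(190) = -87/190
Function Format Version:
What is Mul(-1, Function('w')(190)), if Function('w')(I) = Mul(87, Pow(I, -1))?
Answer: Rational(-87, 190) ≈ -0.45789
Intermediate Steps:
Mul(-1, Function('w')(190)) = Mul(-1, Mul(87, Pow(190, -1))) = Mul(-1, Mul(87, Rational(1, 190))) = Mul(-1, Rational(87, 190)) = Rational(-87, 190)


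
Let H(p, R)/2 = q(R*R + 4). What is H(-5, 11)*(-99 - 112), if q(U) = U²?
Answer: -6593750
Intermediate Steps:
H(p, R) = 2*(4 + R²)² (H(p, R) = 2*(R*R + 4)² = 2*(R² + 4)² = 2*(4 + R²)²)
H(-5, 11)*(-99 - 112) = (2*(4 + 11²)²)*(-99 - 112) = (2*(4 + 121)²)*(-211) = (2*125²)*(-211) = (2*15625)*(-211) = 31250*(-211) = -6593750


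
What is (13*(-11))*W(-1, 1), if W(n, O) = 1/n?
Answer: 143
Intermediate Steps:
(13*(-11))*W(-1, 1) = (13*(-11))/(-1) = -143*(-1) = 143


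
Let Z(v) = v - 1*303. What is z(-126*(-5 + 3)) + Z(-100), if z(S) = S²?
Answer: 63101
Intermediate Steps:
Z(v) = -303 + v (Z(v) = v - 303 = -303 + v)
z(-126*(-5 + 3)) + Z(-100) = (-126*(-5 + 3))² + (-303 - 100) = (-126*(-2))² - 403 = 252² - 403 = 63504 - 403 = 63101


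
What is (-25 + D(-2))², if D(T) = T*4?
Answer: 1089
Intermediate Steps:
D(T) = 4*T
(-25 + D(-2))² = (-25 + 4*(-2))² = (-25 - 8)² = (-33)² = 1089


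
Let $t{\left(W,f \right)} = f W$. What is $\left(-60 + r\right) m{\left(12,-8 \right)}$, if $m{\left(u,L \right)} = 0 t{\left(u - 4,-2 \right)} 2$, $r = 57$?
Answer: $0$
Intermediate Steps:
$t{\left(W,f \right)} = W f$
$m{\left(u,L \right)} = 0$ ($m{\left(u,L \right)} = 0 \left(u - 4\right) \left(-2\right) 2 = 0 \left(-4 + u\right) \left(-2\right) 2 = 0 \left(8 - 2 u\right) 2 = 0 \cdot 2 = 0$)
$\left(-60 + r\right) m{\left(12,-8 \right)} = \left(-60 + 57\right) 0 = \left(-3\right) 0 = 0$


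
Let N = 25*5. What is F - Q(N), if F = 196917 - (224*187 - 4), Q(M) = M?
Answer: 154908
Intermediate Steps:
N = 125
F = 155033 (F = 196917 - (41888 - 4) = 196917 - 1*41884 = 196917 - 41884 = 155033)
F - Q(N) = 155033 - 1*125 = 155033 - 125 = 154908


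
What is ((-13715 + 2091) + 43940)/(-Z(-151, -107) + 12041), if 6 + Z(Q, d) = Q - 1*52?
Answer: 16158/6125 ≈ 2.6380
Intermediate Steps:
Z(Q, d) = -58 + Q (Z(Q, d) = -6 + (Q - 1*52) = -6 + (Q - 52) = -6 + (-52 + Q) = -58 + Q)
((-13715 + 2091) + 43940)/(-Z(-151, -107) + 12041) = ((-13715 + 2091) + 43940)/(-(-58 - 151) + 12041) = (-11624 + 43940)/(-1*(-209) + 12041) = 32316/(209 + 12041) = 32316/12250 = 32316*(1/12250) = 16158/6125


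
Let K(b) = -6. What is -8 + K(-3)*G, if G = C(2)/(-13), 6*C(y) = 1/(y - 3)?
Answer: -105/13 ≈ -8.0769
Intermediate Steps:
C(y) = 1/(6*(-3 + y)) (C(y) = 1/(6*(y - 3)) = 1/(6*(-3 + y)))
G = 1/78 (G = (1/(6*(-3 + 2)))/(-13) = ((1/6)/(-1))*(-1/13) = ((1/6)*(-1))*(-1/13) = -1/6*(-1/13) = 1/78 ≈ 0.012821)
-8 + K(-3)*G = -8 - 6*1/78 = -8 - 1/13 = -105/13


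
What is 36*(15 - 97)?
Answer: -2952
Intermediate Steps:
36*(15 - 97) = 36*(-82) = -2952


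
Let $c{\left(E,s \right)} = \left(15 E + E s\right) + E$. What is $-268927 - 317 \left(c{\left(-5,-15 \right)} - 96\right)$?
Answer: $-236910$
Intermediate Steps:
$c{\left(E,s \right)} = 16 E + E s$
$-268927 - 317 \left(c{\left(-5,-15 \right)} - 96\right) = -268927 - 317 \left(- 5 \left(16 - 15\right) - 96\right) = -268927 - 317 \left(\left(-5\right) 1 - 96\right) = -268927 - 317 \left(-5 - 96\right) = -268927 - 317 \left(-101\right) = -268927 - -32017 = -268927 + 32017 = -236910$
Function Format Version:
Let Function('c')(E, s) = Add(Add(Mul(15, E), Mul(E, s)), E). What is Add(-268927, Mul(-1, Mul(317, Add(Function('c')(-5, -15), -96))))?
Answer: -236910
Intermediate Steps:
Function('c')(E, s) = Add(Mul(16, E), Mul(E, s))
Add(-268927, Mul(-1, Mul(317, Add(Function('c')(-5, -15), -96)))) = Add(-268927, Mul(-1, Mul(317, Add(Mul(-5, Add(16, -15)), -96)))) = Add(-268927, Mul(-1, Mul(317, Add(Mul(-5, 1), -96)))) = Add(-268927, Mul(-1, Mul(317, Add(-5, -96)))) = Add(-268927, Mul(-1, Mul(317, -101))) = Add(-268927, Mul(-1, -32017)) = Add(-268927, 32017) = -236910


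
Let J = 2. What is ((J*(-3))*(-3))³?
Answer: 5832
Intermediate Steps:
((J*(-3))*(-3))³ = ((2*(-3))*(-3))³ = (-6*(-3))³ = 18³ = 5832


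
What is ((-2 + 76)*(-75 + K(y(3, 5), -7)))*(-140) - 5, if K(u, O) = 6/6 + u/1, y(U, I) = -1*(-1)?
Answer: 756275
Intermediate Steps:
y(U, I) = 1
K(u, O) = 1 + u (K(u, O) = 6*(⅙) + u*1 = 1 + u)
((-2 + 76)*(-75 + K(y(3, 5), -7)))*(-140) - 5 = ((-2 + 76)*(-75 + (1 + 1)))*(-140) - 5 = (74*(-75 + 2))*(-140) - 5 = (74*(-73))*(-140) - 5 = -5402*(-140) - 5 = 756280 - 5 = 756275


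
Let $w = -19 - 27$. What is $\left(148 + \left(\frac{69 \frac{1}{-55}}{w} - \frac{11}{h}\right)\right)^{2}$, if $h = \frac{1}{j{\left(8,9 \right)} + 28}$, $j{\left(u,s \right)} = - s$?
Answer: $\frac{44983849}{12100} \approx 3717.7$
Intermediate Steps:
$h = \frac{1}{19}$ ($h = \frac{1}{\left(-1\right) 9 + 28} = \frac{1}{-9 + 28} = \frac{1}{19} \approx 0.052632$)
$w = -46$ ($w = -19 - 27 = -46$)
$\left(148 + \left(\frac{69 \frac{1}{-55}}{w} - \frac{11}{h}\right)\right)^{2} = \left(148 - \left(209 - \frac{69 \frac{1}{-55}}{-46}\right)\right)^{2} = \left(148 - \left(209 - 69 \left(- \frac{1}{55}\right) \left(- \frac{1}{46}\right)\right)\right)^{2} = \left(148 - \frac{22987}{110}\right)^{2} = \left(- \frac{6707}{110}\right)^{2} = \frac{44983849}{12100}$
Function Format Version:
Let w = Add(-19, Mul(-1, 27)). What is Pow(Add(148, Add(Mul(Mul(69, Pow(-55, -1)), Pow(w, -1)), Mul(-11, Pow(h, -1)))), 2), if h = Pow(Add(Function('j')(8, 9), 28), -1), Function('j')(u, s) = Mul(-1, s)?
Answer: Rational(44983849, 12100) ≈ 3717.7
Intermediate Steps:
h = Rational(1, 19) (h = Pow(Add(Mul(-1, 9), 28), -1) = Pow(Add(-9, 28), -1) = Pow(19, -1) = Rational(1, 19) ≈ 0.052632)
w = -46 (w = Add(-19, -27) = -46)
Pow(Add(148, Add(Mul(Mul(69, Pow(-55, -1)), Pow(w, -1)), Mul(-11, Pow(h, -1)))), 2) = Pow(Add(148, Add(Mul(Mul(69, Pow(-55, -1)), Pow(-46, -1)), Mul(-11, Pow(Rational(1, 19), -1)))), 2) = Pow(Add(148, Add(Mul(Mul(69, Rational(-1, 55)), Rational(-1, 46)), Mul(-11, 19))), 2) = Pow(Add(148, Add(Mul(Rational(-69, 55), Rational(-1, 46)), -209)), 2) = Pow(Add(148, Add(Rational(3, 110), -209)), 2) = Pow(Add(148, Rational(-22987, 110)), 2) = Pow(Rational(-6707, 110), 2) = Rational(44983849, 12100)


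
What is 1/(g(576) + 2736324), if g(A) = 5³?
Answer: 1/2736449 ≈ 3.6544e-7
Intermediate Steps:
g(A) = 125
1/(g(576) + 2736324) = 1/(125 + 2736324) = 1/2736449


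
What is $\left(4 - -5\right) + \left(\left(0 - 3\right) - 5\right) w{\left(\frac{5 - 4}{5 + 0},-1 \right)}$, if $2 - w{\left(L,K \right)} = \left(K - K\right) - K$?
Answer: $1$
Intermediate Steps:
$w{\left(L,K \right)} = 2 + K$ ($w{\left(L,K \right)} = 2 - \left(\left(K - K\right) - K\right) = 2 - \left(0 - K\right) = 2 - - K = 2 + K$)
$\left(4 - -5\right) + \left(\left(0 - 3\right) - 5\right) w{\left(\frac{5 - 4}{5 + 0},-1 \right)} = \left(4 - -5\right) + \left(\left(0 - 3\right) - 5\right) \left(2 - 1\right) = \left(4 + 5\right) + \left(-3 - 5\right) 1 = 9 - 8 = 1$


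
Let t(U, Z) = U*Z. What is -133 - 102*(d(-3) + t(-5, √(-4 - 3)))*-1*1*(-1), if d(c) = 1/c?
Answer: -99 + 510*I*√7 ≈ -99.0 + 1349.3*I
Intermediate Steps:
-133 - 102*(d(-3) + t(-5, √(-4 - 3)))*-1*1*(-1) = -133 - 102*(1/(-3) - 5*√(-4 - 3))*-1*1*(-1) = -133 - 102*(-⅓ - 5*I*√7)*(-1*(-1)) = -133 - 102*(-⅓ - 5*I*√7) = -133 + (34 + 510*I*√7) = -99 + 510*I*√7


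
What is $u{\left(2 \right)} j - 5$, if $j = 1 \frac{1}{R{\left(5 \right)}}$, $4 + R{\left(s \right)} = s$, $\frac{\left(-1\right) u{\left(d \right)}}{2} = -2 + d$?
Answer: $-5$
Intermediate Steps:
$u{\left(d \right)} = 4 - 2 d$ ($u{\left(d \right)} = - 2 \left(-2 + d\right) = 4 - 2 d$)
$R{\left(s \right)} = -4 + s$
$j = 1$ ($j = 1 \frac{1}{-4 + 5} = 1 \cdot 1^{-1} = 1 \cdot 1 = 1$)
$u{\left(2 \right)} j - 5 = \left(4 - 4\right) 1 - 5 = 0 \cdot 1 - 5 = 0 - 5 = -5$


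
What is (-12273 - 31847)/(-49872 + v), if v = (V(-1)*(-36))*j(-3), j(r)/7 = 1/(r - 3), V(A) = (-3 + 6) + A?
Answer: 11030/12447 ≈ 0.88616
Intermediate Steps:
V(A) = 3 + A
j(r) = 7/(-3 + r) (j(r) = 7/(r - 3) = 7/(-3 + r))
v = 84 (v = ((3 - 1)*(-36))*(7/(-3 - 3)) = (2*(-36))*(7/(-6)) = -504*(-1)/6 = -72*(-7/6) = 84)
(-12273 - 31847)/(-49872 + v) = (-12273 - 31847)/(-49872 + 84) = -44120/(-49788) = -44120*(-1/49788) = 11030/12447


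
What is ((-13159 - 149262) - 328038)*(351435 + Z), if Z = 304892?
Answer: -321901484093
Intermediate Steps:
((-13159 - 149262) - 328038)*(351435 + Z) = ((-13159 - 149262) - 328038)*(351435 + 304892) = (-162421 - 328038)*656327 = -490459*656327 = -321901484093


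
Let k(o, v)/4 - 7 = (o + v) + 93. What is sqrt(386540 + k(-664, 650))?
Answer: 622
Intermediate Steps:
k(o, v) = 400 + 4*o + 4*v (k(o, v) = 28 + 4*((o + v) + 93) = 28 + 4*(93 + o + v) = 28 + (372 + 4*o + 4*v) = 400 + 4*o + 4*v)
sqrt(386540 + k(-664, 650)) = sqrt(386540 + (400 + 4*(-664) + 4*650)) = sqrt(386540 + (400 - 2656 + 2600)) = sqrt(386540 + 344) = sqrt(386884) = 622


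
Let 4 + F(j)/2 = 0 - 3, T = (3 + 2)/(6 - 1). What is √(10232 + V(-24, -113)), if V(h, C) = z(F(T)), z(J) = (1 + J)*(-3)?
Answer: √10271 ≈ 101.35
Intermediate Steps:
T = 1 (T = 5/5 = 5*(⅕) = 1)
F(j) = -14 (F(j) = -8 + 2*(0 - 3) = -8 + 2*(-3) = -8 - 6 = -14)
z(J) = -3 - 3*J
V(h, C) = 39 (V(h, C) = -3 - 3*(-14) = -3 + 42 = 39)
√(10232 + V(-24, -113)) = √(10232 + 39) = √10271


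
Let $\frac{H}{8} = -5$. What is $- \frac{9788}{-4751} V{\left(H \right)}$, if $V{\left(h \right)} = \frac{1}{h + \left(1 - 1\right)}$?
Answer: $- \frac{2447}{47510} \approx -0.051505$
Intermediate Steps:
$H = -40$ ($H = 8 \left(-5\right) = -40$)
$V{\left(h \right)} = \frac{1}{h}$ ($V{\left(h \right)} = \frac{1}{h + 0} = \frac{1}{h}$)
$- \frac{9788}{-4751} V{\left(H \right)} = \frac{\left(-9788\right) \frac{1}{-4751}}{-40} = \left(-9788\right) \left(- \frac{1}{4751}\right) \left(- \frac{1}{40}\right) = \frac{9788}{4751} \left(- \frac{1}{40}\right) = - \frac{2447}{47510}$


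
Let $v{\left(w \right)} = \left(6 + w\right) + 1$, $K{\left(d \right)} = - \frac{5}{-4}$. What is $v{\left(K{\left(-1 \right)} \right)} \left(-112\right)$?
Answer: $-924$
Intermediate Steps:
$K{\left(d \right)} = \frac{5}{4}$ ($K{\left(d \right)} = \left(-5\right) \left(- \frac{1}{4}\right) = \frac{5}{4}$)
$v{\left(w \right)} = 7 + w$
$v{\left(K{\left(-1 \right)} \right)} \left(-112\right) = \left(7 + \frac{5}{4}\right) \left(-112\right) = \frac{33}{4} \left(-112\right) = -924$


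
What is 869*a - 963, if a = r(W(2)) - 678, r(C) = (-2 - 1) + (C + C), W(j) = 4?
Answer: -585800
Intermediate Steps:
r(C) = -3 + 2*C
a = -673 (a = (-3 + 2*4) - 678 = (-3 + 8) - 678 = 5 - 678 = -673)
869*a - 963 = 869*(-673) - 963 = -584837 - 963 = -585800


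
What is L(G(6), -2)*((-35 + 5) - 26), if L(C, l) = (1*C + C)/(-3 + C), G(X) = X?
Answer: -224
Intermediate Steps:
L(C, l) = 2*C/(-3 + C) (L(C, l) = (C + C)/(-3 + C) = (2*C)/(-3 + C) = 2*C/(-3 + C))
L(G(6), -2)*((-35 + 5) - 26) = (2*6/(-3 + 6))*((-35 + 5) - 26) = (2*6/3)*(-30 - 26) = (2*6*(1/3))*(-56) = 4*(-56) = -224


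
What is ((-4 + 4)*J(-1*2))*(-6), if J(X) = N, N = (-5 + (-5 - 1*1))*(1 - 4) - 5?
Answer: 0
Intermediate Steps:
N = 28 (N = (-5 + (-5 - 1))*(-3) - 5 = (-5 - 6)*(-3) - 5 = -11*(-3) - 5 = 33 - 5 = 28)
J(X) = 28
((-4 + 4)*J(-1*2))*(-6) = ((-4 + 4)*28)*(-6) = (0*28)*(-6) = 0*(-6) = 0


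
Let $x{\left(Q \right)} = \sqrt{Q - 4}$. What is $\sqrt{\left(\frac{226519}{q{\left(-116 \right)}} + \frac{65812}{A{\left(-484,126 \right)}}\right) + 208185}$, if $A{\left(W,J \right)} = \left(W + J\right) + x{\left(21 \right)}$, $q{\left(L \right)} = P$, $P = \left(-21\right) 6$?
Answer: $\frac{\sqrt{130219920124 - 364067074 \sqrt{17}}}{42 \sqrt{358 - \sqrt{17}}} \approx 454.09$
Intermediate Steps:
$P = -126$
$x{\left(Q \right)} = \sqrt{-4 + Q}$
$q{\left(L \right)} = -126$
$A{\left(W,J \right)} = J + W + \sqrt{17}$ ($A{\left(W,J \right)} = \left(W + J\right) + \sqrt{-4 + 21} = \left(J + W\right) + \sqrt{17} = J + W + \sqrt{17}$)
$\sqrt{\left(\frac{226519}{q{\left(-116 \right)}} + \frac{65812}{A{\left(-484,126 \right)}}\right) + 208185} = \sqrt{\left(\frac{226519}{-126} + \frac{65812}{126 - 484 + \sqrt{17}}\right) + 208185} = \sqrt{\left(226519 \left(- \frac{1}{126}\right) + \frac{65812}{-358 + \sqrt{17}}\right) + 208185} = \sqrt{\left(- \frac{226519}{126} + \frac{65812}{-358 + \sqrt{17}}\right) + 208185} = \sqrt{\frac{26004791}{126} + \frac{65812}{-358 + \sqrt{17}}}$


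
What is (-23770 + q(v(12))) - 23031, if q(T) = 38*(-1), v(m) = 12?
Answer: -46839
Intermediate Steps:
q(T) = -38
(-23770 + q(v(12))) - 23031 = (-23770 - 38) - 23031 = -23808 - 23031 = -46839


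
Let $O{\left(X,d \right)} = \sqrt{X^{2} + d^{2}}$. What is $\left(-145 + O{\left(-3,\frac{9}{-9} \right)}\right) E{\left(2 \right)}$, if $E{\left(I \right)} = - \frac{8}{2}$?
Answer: $580 - 4 \sqrt{10} \approx 567.35$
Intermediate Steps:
$E{\left(I \right)} = -4$ ($E{\left(I \right)} = \left(-8\right) \frac{1}{2} = -4$)
$\left(-145 + O{\left(-3,\frac{9}{-9} \right)}\right) E{\left(2 \right)} = \left(-145 + \sqrt{\left(-3\right)^{2} + \left(\frac{9}{-9}\right)^{2}}\right) \left(-4\right) = \left(-145 + \sqrt{9 + \left(9 \left(- \frac{1}{9}\right)\right)^{2}}\right) \left(-4\right) = \left(-145 + \sqrt{9 + \left(-1\right)^{2}}\right) \left(-4\right) = \left(-145 + \sqrt{9 + 1}\right) \left(-4\right) = \left(-145 + \sqrt{10}\right) \left(-4\right) = 580 - 4 \sqrt{10}$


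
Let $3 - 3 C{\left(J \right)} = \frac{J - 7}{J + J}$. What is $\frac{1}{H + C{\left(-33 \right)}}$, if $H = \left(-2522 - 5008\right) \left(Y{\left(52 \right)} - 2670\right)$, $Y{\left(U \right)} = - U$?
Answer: $\frac{99}{2029169419} \approx 4.8788 \cdot 10^{-8}$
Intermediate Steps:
$C{\left(J \right)} = 1 - \frac{-7 + J}{6 J}$ ($C{\left(J \right)} = 1 - \frac{\left(J - 7\right) \frac{1}{J + J}}{3} = 1 - \frac{\left(-7 + J\right) \frac{1}{2 J}}{3} = 1 - \frac{\frac{1}{2} \frac{1}{J} \left(-7 + J\right)}{3} = 1 - \frac{-7 + J}{6 J}$)
$H = 20496660$ ($H = \left(-2522 - 5008\right) \left(\left(-1\right) 52 - 2670\right) = - 7530 \left(-52 - 2670\right) = \left(-7530\right) \left(-2722\right) = 20496660$)
$\frac{1}{H + C{\left(-33 \right)}} = \frac{1}{20496660 + \frac{7 + 5 \left(-33\right)}{6 \left(-33\right)}} = \frac{1}{20496660 + \frac{1}{6} \left(- \frac{1}{33}\right) \left(7 - 165\right)} = \frac{1}{20496660 + \frac{1}{6} \left(- \frac{1}{33}\right) \left(-158\right)} = \frac{1}{20496660 + \frac{79}{99}} = \frac{1}{\frac{2029169419}{99}} = \frac{99}{2029169419}$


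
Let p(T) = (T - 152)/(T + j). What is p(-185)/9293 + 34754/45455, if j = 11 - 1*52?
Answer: 73006294707/95465409190 ≈ 0.76474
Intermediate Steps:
j = -41 (j = 11 - 52 = -41)
p(T) = (-152 + T)/(-41 + T) (p(T) = (T - 152)/(T - 41) = (-152 + T)/(-41 + T))
p(-185)/9293 + 34754/45455 = ((-152 - 185)/(-41 - 185))/9293 + 34754/45455 = (-337/(-226))*(1/9293) + 34754*(1/45455) = -1/226*(-337)*(1/9293) + 34754/45455 = (337/226)*(1/9293) + 34754/45455 = 337/2100218 + 34754/45455 = 73006294707/95465409190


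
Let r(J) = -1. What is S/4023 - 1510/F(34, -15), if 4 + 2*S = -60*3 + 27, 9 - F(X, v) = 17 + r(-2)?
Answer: 12148361/56322 ≈ 215.69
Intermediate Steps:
F(X, v) = -7 (F(X, v) = 9 - (17 - 1) = 9 - 1*16 = 9 - 16 = -7)
S = -157/2 (S = -2 + (-60*3 + 27)/2 = -2 + (-20*9 + 27)/2 = -2 + (-180 + 27)/2 = -2 + (½)*(-153) = -2 - 153/2 = -157/2 ≈ -78.500)
S/4023 - 1510/F(34, -15) = -157/2/4023 - 1510/(-7) = -157/2*1/4023 - 1510*(-⅐) = -157/8046 + 1510/7 = 12148361/56322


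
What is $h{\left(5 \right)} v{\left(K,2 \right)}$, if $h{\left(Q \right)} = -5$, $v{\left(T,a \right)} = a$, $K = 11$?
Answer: $-10$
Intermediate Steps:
$h{\left(5 \right)} v{\left(K,2 \right)} = \left(-5\right) 2 = -10$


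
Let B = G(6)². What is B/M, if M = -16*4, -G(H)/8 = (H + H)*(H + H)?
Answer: -20736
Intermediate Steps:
G(H) = -32*H² (G(H) = -8*(H + H)*(H + H) = -8*2*H*2*H = -32*H²)
B = 1327104 (B = (-32*6²)² = (-32*36)² = (-1152)² = 1327104)
M = -64
B/M = 1327104/(-64) = 1327104*(-1/64) = -20736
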